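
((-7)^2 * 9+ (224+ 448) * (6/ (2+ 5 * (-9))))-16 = 14243/ 43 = 331.23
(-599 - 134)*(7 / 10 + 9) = -71101 / 10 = -7110.10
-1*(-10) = 10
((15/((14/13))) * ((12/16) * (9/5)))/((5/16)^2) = 33696/175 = 192.55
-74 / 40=-37 / 20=-1.85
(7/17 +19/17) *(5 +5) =260/17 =15.29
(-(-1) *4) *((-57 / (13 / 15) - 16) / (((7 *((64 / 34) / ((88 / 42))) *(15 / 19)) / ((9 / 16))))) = -3776839 / 101920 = -37.06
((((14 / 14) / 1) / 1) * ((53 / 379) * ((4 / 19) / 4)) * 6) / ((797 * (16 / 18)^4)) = 1043199 / 11753875456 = 0.00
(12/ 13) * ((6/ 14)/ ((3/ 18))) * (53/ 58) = 5724/ 2639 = 2.17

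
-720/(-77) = 720/77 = 9.35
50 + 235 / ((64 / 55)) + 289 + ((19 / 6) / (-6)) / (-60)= 4673911 / 8640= 540.96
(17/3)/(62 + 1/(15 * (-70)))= 5950/65099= 0.09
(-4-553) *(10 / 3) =-5570 / 3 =-1856.67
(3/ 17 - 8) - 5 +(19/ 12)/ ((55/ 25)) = -27161/ 2244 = -12.10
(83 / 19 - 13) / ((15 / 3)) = -164 / 95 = -1.73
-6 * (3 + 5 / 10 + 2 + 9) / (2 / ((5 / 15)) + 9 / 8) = -232 / 19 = -12.21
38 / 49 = 0.78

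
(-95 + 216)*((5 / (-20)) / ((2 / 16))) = -242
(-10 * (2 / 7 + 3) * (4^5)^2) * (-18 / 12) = 361758720 / 7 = 51679817.14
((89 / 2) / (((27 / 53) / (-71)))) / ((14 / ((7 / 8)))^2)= -334907 / 13824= -24.23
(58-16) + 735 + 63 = 840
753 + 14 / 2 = 760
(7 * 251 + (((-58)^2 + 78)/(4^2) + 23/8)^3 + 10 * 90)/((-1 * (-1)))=10362889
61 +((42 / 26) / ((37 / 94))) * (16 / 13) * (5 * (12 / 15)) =507769 / 6253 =81.20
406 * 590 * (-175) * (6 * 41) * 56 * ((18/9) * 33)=-38113880112000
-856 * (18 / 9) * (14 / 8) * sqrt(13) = -2996 * sqrt(13) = -10802.23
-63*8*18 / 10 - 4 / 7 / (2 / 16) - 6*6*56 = -102472 / 35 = -2927.77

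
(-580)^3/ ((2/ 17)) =-1658452000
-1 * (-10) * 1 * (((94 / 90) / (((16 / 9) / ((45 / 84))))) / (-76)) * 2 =-705 / 8512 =-0.08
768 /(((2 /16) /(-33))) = -202752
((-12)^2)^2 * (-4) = -82944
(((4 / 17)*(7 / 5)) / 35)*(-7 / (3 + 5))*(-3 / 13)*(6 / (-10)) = -63 / 55250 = -0.00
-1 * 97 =-97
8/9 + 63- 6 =521/9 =57.89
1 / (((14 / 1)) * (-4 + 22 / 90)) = -45 / 2366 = -0.02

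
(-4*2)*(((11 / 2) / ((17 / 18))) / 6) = -132 / 17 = -7.76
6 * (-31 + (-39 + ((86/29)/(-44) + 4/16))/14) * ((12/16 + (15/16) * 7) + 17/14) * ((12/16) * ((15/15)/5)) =-1037098485/4001536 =-259.18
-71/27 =-2.63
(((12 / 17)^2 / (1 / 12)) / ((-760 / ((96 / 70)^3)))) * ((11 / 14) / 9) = -14598144 / 8239931875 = -0.00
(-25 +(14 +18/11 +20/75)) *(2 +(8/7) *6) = -93062/1155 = -80.57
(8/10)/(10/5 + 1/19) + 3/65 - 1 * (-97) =3800/39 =97.44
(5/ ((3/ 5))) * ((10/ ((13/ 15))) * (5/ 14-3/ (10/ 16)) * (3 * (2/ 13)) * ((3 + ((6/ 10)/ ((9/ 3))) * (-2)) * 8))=-373200/ 91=-4101.10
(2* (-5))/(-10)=1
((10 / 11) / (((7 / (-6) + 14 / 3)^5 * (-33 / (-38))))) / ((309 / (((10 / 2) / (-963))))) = -60800 / 1815438710547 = -0.00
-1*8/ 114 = -4/ 57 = -0.07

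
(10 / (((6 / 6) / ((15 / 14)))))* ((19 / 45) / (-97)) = -95 / 2037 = -0.05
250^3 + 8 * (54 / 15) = 78125144 / 5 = 15625028.80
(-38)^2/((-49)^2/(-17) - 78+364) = 24548/2461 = 9.97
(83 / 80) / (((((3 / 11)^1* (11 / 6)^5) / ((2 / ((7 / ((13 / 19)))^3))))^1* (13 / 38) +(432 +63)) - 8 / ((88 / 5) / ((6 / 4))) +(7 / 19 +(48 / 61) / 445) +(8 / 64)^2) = 10313496620856 / 15202806056510729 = 0.00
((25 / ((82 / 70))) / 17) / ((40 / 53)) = 9275 / 5576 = 1.66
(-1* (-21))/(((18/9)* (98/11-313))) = -77/2230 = -0.03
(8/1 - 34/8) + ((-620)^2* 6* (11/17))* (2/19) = 202968045/1292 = 157096.01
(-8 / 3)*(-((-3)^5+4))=-1912 / 3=-637.33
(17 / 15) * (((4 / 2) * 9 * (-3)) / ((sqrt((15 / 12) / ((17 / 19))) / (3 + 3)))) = -3672 * sqrt(1615) / 475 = -310.67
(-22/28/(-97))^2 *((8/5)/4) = 0.00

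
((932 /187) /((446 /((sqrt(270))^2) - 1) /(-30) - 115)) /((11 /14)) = -26422200 /479114383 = -0.06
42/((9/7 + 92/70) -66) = -0.66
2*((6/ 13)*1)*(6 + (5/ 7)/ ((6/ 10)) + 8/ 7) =100/ 13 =7.69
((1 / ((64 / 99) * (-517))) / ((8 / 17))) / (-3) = 51 / 24064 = 0.00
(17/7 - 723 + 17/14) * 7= -10071/2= -5035.50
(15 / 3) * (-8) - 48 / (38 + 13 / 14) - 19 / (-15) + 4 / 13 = -168589 / 4251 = -39.66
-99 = -99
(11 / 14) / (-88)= -1 / 112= -0.01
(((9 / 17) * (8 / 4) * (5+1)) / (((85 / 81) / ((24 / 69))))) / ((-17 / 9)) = -629856 / 564995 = -1.11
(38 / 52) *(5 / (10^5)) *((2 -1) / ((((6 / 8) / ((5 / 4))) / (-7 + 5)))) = -0.00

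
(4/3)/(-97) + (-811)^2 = 191396807/291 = 657720.99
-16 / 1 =-16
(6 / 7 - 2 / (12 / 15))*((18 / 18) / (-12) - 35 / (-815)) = 1817 / 27384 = 0.07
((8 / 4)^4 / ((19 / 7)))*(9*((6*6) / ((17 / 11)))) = 399168 / 323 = 1235.81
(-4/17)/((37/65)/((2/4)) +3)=-0.06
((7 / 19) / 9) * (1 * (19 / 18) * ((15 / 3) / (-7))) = -5 / 162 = -0.03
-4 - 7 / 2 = -7.50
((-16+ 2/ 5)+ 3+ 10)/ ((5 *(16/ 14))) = -91/ 200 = -0.46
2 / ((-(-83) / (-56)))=-112 / 83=-1.35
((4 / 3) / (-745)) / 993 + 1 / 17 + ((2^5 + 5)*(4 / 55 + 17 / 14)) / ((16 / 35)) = 1384191715369 / 13280620320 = 104.23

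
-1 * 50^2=-2500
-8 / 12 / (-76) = 1 / 114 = 0.01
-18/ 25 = -0.72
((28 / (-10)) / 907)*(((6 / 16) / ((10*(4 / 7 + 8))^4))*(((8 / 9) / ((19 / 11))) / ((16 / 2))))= -184877 / 134003808000000000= -0.00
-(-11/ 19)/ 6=11/ 114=0.10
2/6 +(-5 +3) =-5/3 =-1.67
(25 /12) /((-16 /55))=-1375 /192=-7.16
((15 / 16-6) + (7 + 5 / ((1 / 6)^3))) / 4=17311 / 64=270.48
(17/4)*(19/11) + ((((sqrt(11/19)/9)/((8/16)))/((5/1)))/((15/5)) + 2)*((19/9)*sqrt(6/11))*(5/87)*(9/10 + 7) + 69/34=79*sqrt(66)*(sqrt(209) + 2565)/1162755 + 7009/748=10.79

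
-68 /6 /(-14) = 17 /21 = 0.81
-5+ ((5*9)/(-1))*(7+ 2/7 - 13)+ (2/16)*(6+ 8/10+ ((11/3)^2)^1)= 641777/2520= 254.67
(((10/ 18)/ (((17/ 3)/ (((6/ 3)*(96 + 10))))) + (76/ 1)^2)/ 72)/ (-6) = -73909/ 5508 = -13.42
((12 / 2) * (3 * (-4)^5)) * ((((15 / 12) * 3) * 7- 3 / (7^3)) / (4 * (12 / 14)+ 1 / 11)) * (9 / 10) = -8212140288 / 66395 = -123686.13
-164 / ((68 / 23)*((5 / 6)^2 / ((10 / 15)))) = -22632 / 425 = -53.25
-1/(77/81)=-81/77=-1.05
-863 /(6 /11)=-9493 /6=-1582.17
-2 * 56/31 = -112/31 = -3.61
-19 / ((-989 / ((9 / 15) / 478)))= 57 / 2363710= 0.00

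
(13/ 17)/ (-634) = -13/ 10778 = -0.00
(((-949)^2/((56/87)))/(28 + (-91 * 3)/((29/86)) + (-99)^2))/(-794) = -2272216323/11630137232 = -0.20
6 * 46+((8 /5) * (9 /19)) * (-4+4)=276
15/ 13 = 1.15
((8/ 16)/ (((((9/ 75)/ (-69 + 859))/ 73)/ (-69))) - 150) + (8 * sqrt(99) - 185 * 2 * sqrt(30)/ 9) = -16580275 - 370 * sqrt(30)/ 9 + 24 * sqrt(11) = -16580420.58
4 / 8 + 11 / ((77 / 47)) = 101 / 14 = 7.21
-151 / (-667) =151 / 667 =0.23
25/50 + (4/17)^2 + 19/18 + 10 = 11.61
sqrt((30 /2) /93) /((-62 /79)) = -79 * sqrt(155) /1922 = -0.51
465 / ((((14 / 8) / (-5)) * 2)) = -4650 / 7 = -664.29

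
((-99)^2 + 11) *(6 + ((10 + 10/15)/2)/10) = 64105.07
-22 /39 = -0.56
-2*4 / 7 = -1.14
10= 10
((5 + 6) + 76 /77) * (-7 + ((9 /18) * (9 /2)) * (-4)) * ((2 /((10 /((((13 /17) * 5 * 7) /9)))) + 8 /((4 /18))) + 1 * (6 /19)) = -1584591632 /223839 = -7079.16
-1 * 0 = 0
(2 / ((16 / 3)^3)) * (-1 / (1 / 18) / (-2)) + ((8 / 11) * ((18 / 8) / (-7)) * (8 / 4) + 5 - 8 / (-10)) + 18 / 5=7136627 / 788480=9.05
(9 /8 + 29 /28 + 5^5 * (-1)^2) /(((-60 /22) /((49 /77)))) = -175121 /240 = -729.67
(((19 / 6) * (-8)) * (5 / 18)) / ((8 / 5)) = -475 / 108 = -4.40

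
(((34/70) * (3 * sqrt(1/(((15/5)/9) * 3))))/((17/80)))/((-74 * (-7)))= 24/1813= 0.01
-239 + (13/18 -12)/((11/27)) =-5867/22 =-266.68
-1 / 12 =-0.08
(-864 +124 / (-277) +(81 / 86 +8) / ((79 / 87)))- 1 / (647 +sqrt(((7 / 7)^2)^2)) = -521091682237 / 609747912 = -854.60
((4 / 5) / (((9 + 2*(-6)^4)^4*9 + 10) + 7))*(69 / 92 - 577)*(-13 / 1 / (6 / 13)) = 461 / 14624076963324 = 0.00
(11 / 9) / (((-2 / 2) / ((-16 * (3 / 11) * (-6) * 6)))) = -192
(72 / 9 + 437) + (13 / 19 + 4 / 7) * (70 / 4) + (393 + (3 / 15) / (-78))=3186193 / 3705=859.97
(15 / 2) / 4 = 15 / 8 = 1.88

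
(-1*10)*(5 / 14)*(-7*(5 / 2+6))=425 / 2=212.50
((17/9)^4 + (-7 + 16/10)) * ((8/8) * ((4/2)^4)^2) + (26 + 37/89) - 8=5532362467/2919645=1894.88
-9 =-9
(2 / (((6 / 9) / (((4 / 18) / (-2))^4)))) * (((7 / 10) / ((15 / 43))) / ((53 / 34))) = 5117 / 8693325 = 0.00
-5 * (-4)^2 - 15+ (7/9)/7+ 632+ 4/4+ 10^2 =638.11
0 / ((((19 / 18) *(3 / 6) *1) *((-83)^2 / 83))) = 0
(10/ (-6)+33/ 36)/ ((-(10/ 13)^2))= 507/ 400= 1.27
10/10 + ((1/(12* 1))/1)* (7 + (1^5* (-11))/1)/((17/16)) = 35/51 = 0.69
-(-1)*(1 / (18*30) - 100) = -100.00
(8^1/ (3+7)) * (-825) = -660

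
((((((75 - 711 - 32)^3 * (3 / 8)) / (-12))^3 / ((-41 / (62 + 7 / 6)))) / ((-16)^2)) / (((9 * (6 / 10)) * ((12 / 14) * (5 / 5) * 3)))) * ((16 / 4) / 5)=-268031286136747841050091 / 956448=-280236130073718425.94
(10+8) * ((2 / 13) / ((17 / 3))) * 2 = 216 / 221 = 0.98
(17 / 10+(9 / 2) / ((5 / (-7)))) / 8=-23 / 40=-0.58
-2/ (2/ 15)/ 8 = -15/ 8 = -1.88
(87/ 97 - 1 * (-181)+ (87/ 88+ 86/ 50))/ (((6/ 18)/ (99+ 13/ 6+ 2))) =24385395437/ 426800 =57135.42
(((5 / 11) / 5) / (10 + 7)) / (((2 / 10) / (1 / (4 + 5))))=5 / 1683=0.00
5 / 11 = 0.45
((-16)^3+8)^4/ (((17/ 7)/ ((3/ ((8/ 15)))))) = 10996744008660480/ 17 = 646867294627087.06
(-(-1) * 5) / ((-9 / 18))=-10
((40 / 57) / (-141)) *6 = -80 / 2679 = -0.03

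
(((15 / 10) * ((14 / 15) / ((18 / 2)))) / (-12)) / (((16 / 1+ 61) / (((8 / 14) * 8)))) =-8 / 10395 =-0.00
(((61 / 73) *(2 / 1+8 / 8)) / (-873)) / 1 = -61 / 21243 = -0.00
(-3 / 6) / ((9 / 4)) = -0.22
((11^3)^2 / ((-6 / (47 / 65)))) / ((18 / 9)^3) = -83263367 / 3120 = -26686.98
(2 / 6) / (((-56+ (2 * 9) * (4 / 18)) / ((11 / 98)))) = -11 / 15288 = -0.00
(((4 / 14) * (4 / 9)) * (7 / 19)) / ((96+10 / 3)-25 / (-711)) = 632 / 1342369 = 0.00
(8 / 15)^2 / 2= 32 / 225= 0.14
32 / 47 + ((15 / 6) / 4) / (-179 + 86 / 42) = 946361 / 1397216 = 0.68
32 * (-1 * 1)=-32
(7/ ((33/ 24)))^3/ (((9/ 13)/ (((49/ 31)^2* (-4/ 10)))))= -10963004416/ 57559095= -190.47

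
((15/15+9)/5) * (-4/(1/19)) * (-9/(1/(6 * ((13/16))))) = 6669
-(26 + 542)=-568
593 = 593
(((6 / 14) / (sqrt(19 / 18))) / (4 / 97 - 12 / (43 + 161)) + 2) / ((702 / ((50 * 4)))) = 200 / 351 - 164900 * sqrt(38) / 150423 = -6.19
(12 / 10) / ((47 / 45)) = 54 / 47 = 1.15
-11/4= -2.75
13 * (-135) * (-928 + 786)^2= -35387820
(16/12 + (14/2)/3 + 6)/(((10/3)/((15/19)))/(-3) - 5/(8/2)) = -1044/287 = -3.64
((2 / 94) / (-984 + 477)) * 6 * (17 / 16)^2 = -289 / 1016704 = -0.00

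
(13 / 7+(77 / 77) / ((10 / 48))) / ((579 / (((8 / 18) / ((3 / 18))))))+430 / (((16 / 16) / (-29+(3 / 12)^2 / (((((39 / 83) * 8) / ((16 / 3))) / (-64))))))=-11784140818 / 790335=-14910.31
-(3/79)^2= -9/6241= -0.00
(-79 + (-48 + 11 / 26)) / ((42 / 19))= -20843 / 364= -57.26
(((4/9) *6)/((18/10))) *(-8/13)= -0.91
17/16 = 1.06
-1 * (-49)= 49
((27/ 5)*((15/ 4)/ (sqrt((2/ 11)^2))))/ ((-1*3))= -297/ 8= -37.12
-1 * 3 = -3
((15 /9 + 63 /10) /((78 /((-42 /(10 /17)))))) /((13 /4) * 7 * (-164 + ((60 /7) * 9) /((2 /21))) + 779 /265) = -1507373 /3038374170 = -0.00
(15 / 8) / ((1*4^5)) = 15 / 8192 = 0.00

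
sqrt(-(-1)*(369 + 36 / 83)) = 3*sqrt(282781) / 83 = 19.22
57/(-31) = -1.84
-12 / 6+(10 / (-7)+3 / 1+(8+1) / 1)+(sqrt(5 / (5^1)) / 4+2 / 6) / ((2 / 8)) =229 / 21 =10.90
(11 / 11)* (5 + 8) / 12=1.08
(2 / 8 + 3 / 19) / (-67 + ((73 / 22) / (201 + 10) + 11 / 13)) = -935363 / 151664498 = -0.01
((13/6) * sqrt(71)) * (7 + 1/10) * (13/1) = 11999 * sqrt(71)/60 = 1685.09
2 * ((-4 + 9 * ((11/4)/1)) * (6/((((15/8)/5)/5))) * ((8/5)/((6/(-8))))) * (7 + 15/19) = -3144704/57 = -55170.25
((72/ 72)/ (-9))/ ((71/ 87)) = -0.14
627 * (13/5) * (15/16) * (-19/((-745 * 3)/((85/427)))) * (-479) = -1261098267/1017968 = -1238.84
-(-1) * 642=642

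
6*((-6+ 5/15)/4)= -17/2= -8.50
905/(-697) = -1.30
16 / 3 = 5.33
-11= -11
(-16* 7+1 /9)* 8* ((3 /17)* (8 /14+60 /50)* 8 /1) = -2238.53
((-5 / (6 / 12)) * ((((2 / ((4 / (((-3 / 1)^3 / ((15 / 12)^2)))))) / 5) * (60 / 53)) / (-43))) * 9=-46656 / 11395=-4.09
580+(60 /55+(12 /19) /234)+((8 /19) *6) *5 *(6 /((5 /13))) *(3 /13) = 5107150 /8151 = 626.57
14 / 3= 4.67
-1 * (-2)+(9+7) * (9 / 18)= 10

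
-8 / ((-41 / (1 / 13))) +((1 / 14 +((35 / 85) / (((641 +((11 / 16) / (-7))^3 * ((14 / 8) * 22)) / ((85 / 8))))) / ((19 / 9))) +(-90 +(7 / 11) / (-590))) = -591269092850508232 / 6576129879434115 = -89.91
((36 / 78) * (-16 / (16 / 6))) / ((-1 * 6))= 6 / 13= 0.46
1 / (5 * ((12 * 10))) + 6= 3601 / 600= 6.00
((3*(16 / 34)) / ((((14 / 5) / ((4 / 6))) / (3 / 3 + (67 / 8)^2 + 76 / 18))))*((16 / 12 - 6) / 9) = -217045 / 16524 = -13.14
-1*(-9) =9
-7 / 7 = -1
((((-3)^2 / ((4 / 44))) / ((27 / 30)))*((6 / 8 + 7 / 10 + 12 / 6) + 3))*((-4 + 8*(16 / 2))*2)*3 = 255420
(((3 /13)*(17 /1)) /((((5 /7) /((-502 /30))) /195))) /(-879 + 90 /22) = 328559 /16040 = 20.48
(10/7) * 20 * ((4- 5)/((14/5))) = -500/49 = -10.20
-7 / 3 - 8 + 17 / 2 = -11 / 6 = -1.83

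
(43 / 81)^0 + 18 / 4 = 11 / 2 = 5.50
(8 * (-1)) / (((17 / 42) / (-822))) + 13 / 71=19609853 / 1207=16246.77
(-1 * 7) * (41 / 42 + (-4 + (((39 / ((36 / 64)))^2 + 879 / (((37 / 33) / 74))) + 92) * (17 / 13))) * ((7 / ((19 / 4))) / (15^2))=-1886569034 / 500175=-3771.82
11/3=3.67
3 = 3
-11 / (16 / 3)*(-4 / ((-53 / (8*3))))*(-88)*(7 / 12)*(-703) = -7145292 / 53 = -134816.83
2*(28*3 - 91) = -14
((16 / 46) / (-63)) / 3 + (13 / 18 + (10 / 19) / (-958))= 56956093 / 79124094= 0.72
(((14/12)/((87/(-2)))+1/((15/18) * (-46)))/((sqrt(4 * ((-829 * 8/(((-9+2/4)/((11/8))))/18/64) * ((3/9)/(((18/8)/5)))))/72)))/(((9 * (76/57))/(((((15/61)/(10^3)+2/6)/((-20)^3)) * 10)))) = 167137 * sqrt(2325345)/3198489250000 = 0.00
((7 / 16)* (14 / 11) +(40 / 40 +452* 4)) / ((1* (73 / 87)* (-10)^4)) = 13853967 / 64240000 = 0.22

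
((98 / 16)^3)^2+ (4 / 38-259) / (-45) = 11835590043191 / 224133120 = 52806.07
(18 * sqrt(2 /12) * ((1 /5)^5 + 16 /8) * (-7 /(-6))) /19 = 2303 * sqrt(6) /6250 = 0.90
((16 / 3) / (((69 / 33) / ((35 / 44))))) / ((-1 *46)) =-70 / 1587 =-0.04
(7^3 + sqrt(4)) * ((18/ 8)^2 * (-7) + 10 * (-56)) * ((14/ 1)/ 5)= -4601541/ 8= -575192.62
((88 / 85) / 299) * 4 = 352 / 25415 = 0.01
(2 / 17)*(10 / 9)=0.13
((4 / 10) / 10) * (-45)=-9 / 5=-1.80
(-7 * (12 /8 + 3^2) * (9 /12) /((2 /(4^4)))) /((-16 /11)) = 4851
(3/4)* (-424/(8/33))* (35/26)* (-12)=550935/26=21189.81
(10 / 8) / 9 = 0.14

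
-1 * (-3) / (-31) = -3 / 31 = -0.10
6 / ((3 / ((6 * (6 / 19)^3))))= 2592 / 6859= 0.38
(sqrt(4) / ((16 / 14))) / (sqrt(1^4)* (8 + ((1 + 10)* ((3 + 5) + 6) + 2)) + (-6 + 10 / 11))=77 / 6992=0.01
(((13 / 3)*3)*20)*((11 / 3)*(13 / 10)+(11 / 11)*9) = 10738 / 3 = 3579.33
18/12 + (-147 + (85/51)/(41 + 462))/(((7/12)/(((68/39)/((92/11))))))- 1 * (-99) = 302986009/6316674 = 47.97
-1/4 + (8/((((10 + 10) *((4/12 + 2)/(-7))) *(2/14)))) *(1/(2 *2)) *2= -89/20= -4.45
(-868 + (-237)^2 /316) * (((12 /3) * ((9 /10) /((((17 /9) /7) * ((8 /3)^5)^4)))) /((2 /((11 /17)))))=-60043672167251157 /6663886296627575521280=-0.00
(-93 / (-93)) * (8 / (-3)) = -8 / 3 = -2.67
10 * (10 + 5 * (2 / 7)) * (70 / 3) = 8000 / 3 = 2666.67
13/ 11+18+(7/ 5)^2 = 5814/ 275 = 21.14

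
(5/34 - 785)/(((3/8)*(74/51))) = -53370/37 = -1442.43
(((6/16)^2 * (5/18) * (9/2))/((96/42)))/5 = 63/4096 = 0.02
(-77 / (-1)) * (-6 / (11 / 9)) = -378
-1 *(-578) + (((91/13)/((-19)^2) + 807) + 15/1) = 505407/361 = 1400.02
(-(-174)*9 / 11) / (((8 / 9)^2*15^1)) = 21141 / 1760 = 12.01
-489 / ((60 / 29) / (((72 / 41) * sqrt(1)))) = -85086 / 205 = -415.05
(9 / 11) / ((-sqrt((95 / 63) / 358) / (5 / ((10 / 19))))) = -27*sqrt(238070) / 110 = -119.76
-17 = -17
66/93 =22/31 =0.71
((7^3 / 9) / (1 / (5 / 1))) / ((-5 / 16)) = -5488 / 9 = -609.78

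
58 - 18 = 40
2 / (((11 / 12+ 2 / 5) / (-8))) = -960 / 79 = -12.15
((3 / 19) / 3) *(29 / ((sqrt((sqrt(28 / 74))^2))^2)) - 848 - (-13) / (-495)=-111128483 / 131670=-843.99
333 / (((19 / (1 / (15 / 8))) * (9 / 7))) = 2072 / 285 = 7.27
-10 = -10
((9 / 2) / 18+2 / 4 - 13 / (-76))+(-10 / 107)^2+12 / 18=2083669 / 1305186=1.60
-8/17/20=-2/85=-0.02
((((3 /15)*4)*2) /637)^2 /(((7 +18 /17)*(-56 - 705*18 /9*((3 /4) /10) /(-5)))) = -256 /11396022365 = -0.00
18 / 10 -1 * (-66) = 67.80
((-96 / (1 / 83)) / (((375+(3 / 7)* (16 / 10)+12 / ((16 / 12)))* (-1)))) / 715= 2324 / 80223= 0.03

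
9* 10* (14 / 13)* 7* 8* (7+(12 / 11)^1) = 6279840 / 143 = 43914.97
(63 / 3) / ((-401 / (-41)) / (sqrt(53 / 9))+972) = 202062924 / 9352465967- 115087 * sqrt(53) / 9352465967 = 0.02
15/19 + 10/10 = 34/19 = 1.79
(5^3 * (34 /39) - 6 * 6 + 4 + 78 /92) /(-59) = -139613 /105846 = -1.32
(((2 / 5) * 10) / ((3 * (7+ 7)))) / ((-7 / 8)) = -16 / 147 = -0.11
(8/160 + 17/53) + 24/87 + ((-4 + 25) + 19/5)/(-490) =0.60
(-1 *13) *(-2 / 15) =26 / 15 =1.73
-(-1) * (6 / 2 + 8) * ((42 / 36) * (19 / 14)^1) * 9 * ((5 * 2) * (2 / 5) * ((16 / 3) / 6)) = 1672 / 3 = 557.33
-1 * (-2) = 2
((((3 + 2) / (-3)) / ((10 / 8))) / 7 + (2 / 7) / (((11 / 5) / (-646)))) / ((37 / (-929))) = 18044896 / 8547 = 2111.25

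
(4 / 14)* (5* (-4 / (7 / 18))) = -720 / 49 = -14.69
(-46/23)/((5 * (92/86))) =-43/115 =-0.37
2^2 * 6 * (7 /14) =12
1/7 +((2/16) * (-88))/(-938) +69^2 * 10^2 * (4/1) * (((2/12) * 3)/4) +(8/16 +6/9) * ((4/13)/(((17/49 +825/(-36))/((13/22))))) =238050.15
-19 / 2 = -9.50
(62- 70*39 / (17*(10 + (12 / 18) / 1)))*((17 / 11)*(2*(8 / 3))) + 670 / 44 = 2413 / 6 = 402.17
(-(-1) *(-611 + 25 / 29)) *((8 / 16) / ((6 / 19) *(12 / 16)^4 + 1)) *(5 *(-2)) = 43031808 / 15515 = 2773.56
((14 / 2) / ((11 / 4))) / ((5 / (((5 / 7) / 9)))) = 4 / 99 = 0.04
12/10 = 1.20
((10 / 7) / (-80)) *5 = -5 / 56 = -0.09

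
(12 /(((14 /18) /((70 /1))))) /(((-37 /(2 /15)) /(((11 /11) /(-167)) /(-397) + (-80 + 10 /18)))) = 758460416 /2453063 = 309.19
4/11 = 0.36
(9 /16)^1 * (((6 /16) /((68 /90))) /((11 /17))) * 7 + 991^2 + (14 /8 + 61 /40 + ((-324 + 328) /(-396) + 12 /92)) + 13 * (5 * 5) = 2863299929939 /2914560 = 982412.42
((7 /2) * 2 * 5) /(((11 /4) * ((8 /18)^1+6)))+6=2544 /319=7.97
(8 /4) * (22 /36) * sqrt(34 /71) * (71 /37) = 11 * sqrt(2414) /333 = 1.62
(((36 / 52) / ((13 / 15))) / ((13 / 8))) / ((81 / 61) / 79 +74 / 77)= 400748040 / 797166071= 0.50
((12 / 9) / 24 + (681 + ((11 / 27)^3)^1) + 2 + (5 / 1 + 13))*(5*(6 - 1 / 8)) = 6486097525 / 314928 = 20595.49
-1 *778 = -778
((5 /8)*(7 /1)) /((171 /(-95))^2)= 875 /648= 1.35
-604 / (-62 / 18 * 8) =1359 / 62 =21.92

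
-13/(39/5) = -5/3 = -1.67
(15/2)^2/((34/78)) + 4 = 9047/68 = 133.04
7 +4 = 11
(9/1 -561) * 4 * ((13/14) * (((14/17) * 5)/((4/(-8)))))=287040/17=16884.71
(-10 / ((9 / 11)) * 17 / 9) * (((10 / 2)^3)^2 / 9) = -29218750 / 729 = -40080.59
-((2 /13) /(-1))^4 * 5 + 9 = 256969 /28561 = 9.00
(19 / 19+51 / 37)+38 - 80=-1466 / 37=-39.62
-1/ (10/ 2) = -1/ 5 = -0.20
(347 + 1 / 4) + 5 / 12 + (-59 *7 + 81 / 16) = -2893 / 48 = -60.27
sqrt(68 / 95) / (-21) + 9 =9 - 2 * sqrt(1615) / 1995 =8.96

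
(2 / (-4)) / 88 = -1 / 176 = -0.01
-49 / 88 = -0.56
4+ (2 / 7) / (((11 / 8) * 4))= 4.05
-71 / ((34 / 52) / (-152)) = 280592 / 17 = 16505.41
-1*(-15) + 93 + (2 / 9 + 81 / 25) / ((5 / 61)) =169019 / 1125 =150.24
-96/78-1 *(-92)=1180/13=90.77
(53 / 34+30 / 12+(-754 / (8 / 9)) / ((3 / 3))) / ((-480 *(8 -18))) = -0.18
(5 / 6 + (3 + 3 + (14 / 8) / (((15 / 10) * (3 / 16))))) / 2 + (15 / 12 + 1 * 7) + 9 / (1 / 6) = 619 / 9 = 68.78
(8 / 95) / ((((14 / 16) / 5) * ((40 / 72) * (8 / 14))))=144 / 95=1.52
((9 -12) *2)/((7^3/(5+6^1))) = -66/343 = -0.19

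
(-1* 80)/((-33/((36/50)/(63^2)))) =32/72765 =0.00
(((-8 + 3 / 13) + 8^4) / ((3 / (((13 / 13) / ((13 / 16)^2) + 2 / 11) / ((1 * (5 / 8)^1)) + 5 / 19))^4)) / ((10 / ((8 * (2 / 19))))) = 32518107988850659635670487896 / 97311452881400511043021875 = 334.17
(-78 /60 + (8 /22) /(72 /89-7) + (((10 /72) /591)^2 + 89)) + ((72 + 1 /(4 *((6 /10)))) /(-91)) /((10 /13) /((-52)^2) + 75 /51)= 245055472912359263237 /2813488144248252240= 87.10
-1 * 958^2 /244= -229441 /61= -3761.33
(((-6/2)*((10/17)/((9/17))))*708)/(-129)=2360/129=18.29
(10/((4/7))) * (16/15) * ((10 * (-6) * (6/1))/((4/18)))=-30240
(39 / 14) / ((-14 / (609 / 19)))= -3393 / 532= -6.38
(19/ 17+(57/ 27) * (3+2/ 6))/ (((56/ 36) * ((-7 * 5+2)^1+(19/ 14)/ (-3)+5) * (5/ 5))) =-3743/ 20315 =-0.18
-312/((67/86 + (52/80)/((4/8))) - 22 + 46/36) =1207440/72149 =16.74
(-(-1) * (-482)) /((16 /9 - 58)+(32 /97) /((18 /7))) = 210393 /24485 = 8.59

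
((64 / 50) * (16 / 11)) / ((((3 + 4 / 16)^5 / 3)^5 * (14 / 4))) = 280159925619463815168 / 13583589278618622082109173909025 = 0.00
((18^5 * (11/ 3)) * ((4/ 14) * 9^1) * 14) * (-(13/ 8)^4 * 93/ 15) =-1725287954247/ 160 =-10783049714.04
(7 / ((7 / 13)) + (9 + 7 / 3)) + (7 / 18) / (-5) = 2183 / 90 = 24.26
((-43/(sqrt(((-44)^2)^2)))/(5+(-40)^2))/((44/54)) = -387/22786720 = -0.00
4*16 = 64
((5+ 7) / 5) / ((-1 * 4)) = -3 / 5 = -0.60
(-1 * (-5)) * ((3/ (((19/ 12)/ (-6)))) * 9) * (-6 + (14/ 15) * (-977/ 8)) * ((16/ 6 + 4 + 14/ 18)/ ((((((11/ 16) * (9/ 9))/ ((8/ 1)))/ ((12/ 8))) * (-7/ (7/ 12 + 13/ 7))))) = -28476940320/ 10241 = -2780679.65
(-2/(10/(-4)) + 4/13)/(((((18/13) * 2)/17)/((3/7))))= 102/35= 2.91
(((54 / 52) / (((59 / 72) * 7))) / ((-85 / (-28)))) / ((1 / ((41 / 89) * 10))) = 318816 / 1160471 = 0.27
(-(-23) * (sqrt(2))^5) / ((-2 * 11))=-5.91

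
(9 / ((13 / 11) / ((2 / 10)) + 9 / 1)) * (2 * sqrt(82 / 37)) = 99 * sqrt(3034) / 3034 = 1.80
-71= -71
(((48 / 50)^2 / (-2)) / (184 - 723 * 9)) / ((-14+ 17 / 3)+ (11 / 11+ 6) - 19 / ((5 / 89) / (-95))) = 864 / 380893568125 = 0.00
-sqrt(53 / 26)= -sqrt(1378) / 26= -1.43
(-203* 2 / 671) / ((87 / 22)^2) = -616 / 15921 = -0.04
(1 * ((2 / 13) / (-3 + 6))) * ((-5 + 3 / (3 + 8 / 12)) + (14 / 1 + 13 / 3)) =934 / 1287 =0.73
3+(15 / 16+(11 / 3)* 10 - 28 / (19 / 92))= -86617 / 912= -94.97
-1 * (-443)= 443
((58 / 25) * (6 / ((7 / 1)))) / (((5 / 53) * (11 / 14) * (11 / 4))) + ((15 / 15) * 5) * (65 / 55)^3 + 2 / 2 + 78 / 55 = 20.43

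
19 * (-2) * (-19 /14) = 361 /7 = 51.57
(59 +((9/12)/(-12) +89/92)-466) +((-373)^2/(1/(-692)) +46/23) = -35430183331/368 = -96277672.10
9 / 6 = 3 / 2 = 1.50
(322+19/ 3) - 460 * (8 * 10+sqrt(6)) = -109415/ 3 - 460 * sqrt(6) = -37598.43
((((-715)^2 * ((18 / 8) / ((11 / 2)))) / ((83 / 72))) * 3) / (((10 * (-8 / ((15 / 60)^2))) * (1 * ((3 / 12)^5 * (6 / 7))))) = -42162120 / 83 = -507977.35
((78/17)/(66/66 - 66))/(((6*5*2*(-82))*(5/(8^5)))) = 8192/87125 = 0.09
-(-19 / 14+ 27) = -359 / 14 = -25.64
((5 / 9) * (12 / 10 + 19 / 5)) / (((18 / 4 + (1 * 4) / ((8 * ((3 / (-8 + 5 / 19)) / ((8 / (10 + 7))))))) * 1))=3230 / 4527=0.71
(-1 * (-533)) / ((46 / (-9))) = -4797 / 46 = -104.28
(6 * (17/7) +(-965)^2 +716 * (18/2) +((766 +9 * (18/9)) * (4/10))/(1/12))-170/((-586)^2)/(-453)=2562873987649553/2722271790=941446.77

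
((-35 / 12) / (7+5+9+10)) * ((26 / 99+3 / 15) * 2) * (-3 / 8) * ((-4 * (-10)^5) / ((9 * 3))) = 40075000 / 82863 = 483.63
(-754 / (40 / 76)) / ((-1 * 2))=7163 / 10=716.30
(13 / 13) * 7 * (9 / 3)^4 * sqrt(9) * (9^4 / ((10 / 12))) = 66961566 / 5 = 13392313.20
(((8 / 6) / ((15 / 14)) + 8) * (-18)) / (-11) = 832 / 55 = 15.13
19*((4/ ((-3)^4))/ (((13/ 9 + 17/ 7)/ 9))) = 133/ 61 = 2.18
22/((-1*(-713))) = 22/713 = 0.03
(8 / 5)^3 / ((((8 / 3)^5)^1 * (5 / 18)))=2187 / 20000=0.11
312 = 312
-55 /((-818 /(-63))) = -3465 /818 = -4.24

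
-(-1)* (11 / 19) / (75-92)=-0.03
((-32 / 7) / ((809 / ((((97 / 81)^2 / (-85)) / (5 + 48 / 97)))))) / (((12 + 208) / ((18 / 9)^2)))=29205536 / 92581758093825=0.00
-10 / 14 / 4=-5 / 28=-0.18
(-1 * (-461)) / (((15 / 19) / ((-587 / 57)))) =-270607 / 45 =-6013.49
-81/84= -27/28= -0.96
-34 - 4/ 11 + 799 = 8411/ 11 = 764.64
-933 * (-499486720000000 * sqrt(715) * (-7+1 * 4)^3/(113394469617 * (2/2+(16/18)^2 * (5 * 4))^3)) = -247662724591964160000000 * sqrt(715)/10587720924471913651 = -625476.77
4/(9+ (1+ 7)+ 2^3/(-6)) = 12/47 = 0.26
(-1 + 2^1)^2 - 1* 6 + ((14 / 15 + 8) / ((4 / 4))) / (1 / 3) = 109 / 5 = 21.80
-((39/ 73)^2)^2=-2313441/ 28398241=-0.08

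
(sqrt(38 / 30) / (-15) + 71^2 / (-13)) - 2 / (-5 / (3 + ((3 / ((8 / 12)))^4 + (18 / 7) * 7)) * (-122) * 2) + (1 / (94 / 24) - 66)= -2708680787 / 5963360 - sqrt(285) / 225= -454.30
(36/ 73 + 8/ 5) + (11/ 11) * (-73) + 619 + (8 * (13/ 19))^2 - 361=28600169/ 131765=217.05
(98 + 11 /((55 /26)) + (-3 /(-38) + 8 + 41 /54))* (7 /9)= 2011646 /23085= 87.14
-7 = -7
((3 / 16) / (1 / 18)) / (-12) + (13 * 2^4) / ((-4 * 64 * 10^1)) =-29 / 80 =-0.36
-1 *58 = -58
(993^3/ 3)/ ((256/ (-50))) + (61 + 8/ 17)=-138712309315/ 2176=-63746465.68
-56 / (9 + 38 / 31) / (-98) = 124 / 2219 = 0.06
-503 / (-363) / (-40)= -503 / 14520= -0.03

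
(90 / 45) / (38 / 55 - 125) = -110 / 6837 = -0.02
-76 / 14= -38 / 7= -5.43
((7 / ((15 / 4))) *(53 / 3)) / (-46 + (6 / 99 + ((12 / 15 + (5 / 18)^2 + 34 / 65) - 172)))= -7639632 / 50163461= -0.15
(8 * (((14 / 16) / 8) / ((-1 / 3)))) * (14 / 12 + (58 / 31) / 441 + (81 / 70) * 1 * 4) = -792847 / 52080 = -15.22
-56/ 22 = -28/ 11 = -2.55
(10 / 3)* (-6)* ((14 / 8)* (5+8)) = -455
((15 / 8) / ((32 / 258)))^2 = 228.53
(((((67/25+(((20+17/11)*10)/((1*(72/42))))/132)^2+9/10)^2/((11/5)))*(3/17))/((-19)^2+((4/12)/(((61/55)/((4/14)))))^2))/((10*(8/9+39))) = 0.00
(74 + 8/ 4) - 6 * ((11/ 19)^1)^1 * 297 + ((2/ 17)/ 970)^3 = -10177473768617731/ 10649410816375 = -955.68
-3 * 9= -27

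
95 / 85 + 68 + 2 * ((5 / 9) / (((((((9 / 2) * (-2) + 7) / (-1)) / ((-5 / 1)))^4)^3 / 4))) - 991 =20679736549 / 78336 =263987.65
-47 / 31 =-1.52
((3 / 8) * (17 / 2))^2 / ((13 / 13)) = 2601 / 256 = 10.16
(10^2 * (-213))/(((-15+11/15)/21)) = 3354750/107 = 31352.80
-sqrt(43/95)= -sqrt(4085)/95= -0.67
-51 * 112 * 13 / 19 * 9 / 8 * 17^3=-410422194 / 19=-21601168.11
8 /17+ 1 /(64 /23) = 903 /1088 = 0.83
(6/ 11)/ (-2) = -3/ 11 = -0.27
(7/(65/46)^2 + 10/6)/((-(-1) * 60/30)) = 65561/25350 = 2.59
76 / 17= 4.47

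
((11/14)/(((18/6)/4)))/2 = 11/21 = 0.52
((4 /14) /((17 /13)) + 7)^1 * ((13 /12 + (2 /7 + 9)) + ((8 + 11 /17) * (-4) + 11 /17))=-28914799 /169932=-170.16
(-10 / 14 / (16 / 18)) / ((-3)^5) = 5 / 1512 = 0.00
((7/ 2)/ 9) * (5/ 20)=7/ 72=0.10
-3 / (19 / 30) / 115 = -18 / 437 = -0.04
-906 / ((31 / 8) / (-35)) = 8183.23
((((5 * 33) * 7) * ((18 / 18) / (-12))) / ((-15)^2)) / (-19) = 77 / 3420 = 0.02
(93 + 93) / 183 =62 / 61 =1.02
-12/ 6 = -2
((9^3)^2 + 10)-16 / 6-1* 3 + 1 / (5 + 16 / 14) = 68556469 / 129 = 531445.50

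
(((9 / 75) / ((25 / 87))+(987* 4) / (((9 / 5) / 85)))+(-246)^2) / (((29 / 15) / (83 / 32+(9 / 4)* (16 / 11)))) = 191231713379 / 255200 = 749340.57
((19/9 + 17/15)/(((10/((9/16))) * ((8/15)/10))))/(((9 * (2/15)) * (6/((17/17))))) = 365/768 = 0.48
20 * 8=160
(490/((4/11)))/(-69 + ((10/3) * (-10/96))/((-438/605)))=-42494760/2160859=-19.67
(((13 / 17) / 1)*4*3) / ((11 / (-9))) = -7.51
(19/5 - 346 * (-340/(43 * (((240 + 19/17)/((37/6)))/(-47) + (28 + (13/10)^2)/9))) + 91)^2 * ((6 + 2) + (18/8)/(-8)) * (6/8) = 53461024838146930471317842589/6372896655765617472800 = 8388810.89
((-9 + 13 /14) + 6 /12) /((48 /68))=-901 /84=-10.73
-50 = -50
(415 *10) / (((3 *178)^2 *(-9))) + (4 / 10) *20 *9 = 92388469 / 1283202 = 72.00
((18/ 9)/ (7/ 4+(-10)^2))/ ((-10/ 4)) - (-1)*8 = 16264/ 2035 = 7.99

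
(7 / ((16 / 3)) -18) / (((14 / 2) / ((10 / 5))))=-267 / 56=-4.77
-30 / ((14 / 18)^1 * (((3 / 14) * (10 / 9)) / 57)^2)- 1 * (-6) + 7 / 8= -88424509 / 40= -2210612.72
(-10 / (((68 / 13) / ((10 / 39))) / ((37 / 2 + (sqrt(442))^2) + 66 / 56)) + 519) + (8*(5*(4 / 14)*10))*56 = 3185719 / 476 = 6692.69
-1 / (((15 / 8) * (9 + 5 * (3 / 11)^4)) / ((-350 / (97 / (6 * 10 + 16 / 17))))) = 606723040 / 46704627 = 12.99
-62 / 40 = -31 / 20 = -1.55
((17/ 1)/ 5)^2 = 11.56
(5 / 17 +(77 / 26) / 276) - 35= -4232531 / 121992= -34.70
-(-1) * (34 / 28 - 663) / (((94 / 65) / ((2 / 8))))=-602225 / 5264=-114.40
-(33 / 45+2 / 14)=-92 / 105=-0.88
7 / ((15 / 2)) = 14 / 15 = 0.93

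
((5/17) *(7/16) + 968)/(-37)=-263331/10064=-26.17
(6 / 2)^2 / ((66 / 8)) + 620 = 6832 / 11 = 621.09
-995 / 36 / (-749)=995 / 26964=0.04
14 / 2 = 7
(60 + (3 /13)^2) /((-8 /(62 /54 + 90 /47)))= -77809 /3384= -22.99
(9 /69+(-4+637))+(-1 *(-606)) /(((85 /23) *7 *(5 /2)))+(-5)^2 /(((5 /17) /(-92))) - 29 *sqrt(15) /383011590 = -491120402 /68425 - 29 *sqrt(15) /383011590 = -7177.50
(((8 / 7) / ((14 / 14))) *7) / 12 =2 / 3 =0.67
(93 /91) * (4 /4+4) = 465 /91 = 5.11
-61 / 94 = -0.65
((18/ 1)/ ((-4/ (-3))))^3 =19683/ 8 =2460.38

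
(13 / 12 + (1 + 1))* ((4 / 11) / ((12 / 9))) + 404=17813 / 44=404.84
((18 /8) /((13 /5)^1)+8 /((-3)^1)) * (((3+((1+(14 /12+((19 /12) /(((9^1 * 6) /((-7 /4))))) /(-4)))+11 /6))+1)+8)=-46651901 /1617408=-28.84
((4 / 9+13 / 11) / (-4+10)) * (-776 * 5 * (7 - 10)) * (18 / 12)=156170 / 33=4732.42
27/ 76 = 0.36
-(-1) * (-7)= -7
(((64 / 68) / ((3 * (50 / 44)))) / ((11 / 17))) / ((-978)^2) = 8 / 17934075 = 0.00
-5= -5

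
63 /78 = 21 /26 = 0.81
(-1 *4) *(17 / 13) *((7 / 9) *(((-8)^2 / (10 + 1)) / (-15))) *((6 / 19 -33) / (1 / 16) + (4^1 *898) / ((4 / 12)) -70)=5894113792 / 366795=16069.23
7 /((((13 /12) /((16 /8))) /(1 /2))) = 84 /13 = 6.46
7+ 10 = 17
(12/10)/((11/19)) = 114/55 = 2.07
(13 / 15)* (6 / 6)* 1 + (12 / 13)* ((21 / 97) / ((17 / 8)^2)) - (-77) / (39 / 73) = 792846962 / 5466435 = 145.04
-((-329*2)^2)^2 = -187457825296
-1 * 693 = -693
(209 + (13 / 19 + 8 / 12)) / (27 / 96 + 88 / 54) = 3453120 / 31369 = 110.08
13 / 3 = 4.33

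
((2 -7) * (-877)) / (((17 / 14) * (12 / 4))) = 61390 / 51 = 1203.73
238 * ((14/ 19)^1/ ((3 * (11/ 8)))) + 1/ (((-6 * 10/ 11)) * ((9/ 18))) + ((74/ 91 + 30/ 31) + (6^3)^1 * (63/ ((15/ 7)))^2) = 5505160166767/ 29479450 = 186745.69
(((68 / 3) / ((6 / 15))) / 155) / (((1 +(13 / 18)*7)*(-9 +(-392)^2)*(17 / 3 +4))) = 612 / 15056807105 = 0.00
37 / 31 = 1.19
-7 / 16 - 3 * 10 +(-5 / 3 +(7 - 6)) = -1493 / 48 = -31.10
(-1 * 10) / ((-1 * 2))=5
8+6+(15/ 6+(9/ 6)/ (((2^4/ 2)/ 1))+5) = 21.69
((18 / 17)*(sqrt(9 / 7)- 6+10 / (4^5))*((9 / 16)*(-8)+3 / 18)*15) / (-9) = -199355 / 4352+390*sqrt(7) / 119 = -37.14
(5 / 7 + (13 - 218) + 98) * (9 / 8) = -837 / 7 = -119.57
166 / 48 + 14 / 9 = 361 / 72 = 5.01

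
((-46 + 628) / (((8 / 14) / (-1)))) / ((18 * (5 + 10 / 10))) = -679 / 72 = -9.43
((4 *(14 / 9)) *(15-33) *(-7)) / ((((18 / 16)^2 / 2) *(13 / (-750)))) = -25088000 / 351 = -71475.78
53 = 53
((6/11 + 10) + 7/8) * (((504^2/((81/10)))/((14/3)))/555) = 56280/407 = 138.28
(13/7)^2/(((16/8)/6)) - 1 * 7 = 164/49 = 3.35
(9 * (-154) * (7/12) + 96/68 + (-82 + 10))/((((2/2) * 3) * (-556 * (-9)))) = -1107/18904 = -0.06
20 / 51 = 0.39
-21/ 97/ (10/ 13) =-273/ 970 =-0.28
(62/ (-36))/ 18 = -31/ 324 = -0.10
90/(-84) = -15/14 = -1.07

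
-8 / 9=-0.89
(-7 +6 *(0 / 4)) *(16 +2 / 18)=-112.78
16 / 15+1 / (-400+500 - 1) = 533 / 495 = 1.08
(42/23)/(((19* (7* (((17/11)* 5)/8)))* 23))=528/854335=0.00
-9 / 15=-3 / 5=-0.60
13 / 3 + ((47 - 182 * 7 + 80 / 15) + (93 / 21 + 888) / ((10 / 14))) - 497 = -6974 / 15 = -464.93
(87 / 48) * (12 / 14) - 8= -361 / 56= -6.45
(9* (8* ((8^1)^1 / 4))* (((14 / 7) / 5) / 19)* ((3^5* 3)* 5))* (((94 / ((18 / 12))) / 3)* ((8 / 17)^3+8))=174619597824 / 93347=1870650.35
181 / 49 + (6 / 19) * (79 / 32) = 66637 / 14896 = 4.47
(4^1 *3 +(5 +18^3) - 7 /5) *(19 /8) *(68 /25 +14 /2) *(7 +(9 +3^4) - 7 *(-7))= 19708809.52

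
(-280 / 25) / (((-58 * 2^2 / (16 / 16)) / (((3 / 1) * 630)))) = 2646 / 29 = 91.24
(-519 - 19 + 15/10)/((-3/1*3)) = 1073/18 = 59.61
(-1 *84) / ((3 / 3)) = -84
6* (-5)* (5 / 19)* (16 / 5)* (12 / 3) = -1920 / 19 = -101.05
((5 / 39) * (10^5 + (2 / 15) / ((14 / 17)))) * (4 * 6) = 84000136 / 273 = 307692.81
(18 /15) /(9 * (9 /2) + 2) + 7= 2987 /425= 7.03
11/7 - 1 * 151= -1046/7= -149.43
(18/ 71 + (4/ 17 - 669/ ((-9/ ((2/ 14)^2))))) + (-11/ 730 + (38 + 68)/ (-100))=301385377/ 323807925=0.93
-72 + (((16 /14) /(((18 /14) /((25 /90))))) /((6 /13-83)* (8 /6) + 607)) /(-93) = -72.00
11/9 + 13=128/9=14.22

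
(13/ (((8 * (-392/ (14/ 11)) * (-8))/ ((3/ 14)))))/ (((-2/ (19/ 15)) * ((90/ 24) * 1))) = -247/ 10348800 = -0.00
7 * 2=14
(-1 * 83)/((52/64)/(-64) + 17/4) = -84992/4339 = -19.59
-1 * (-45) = 45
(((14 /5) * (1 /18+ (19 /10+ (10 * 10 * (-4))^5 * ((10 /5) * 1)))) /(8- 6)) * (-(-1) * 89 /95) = -574156799999945176 /21375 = -26861136842102.70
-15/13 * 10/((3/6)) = -300/13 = -23.08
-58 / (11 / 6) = -348 / 11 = -31.64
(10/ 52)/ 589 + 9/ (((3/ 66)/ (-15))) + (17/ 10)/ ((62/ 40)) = -45465779/ 15314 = -2968.90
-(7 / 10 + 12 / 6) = -27 / 10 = -2.70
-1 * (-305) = 305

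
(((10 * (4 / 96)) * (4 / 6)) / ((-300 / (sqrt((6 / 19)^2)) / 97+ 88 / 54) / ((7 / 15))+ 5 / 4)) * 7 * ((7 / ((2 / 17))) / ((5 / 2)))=-1131214 / 397085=-2.85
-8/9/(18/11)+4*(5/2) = 766/81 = 9.46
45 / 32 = 1.41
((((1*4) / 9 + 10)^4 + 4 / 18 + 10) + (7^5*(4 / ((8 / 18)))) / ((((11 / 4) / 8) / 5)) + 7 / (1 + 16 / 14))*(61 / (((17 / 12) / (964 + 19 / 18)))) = 1691697121784304806 / 18403605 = 91922051238.56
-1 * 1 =-1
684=684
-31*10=-310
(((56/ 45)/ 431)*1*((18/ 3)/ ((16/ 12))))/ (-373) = -28/ 803815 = -0.00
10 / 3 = 3.33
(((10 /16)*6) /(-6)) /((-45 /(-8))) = -1 /9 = -0.11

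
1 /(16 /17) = 17 /16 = 1.06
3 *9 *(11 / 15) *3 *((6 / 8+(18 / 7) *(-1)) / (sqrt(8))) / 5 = -7.65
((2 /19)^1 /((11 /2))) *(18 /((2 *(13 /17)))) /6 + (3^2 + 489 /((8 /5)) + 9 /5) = 34393149 /108680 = 316.46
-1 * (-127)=127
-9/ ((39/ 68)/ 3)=-612/ 13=-47.08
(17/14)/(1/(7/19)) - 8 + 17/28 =-3695/532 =-6.95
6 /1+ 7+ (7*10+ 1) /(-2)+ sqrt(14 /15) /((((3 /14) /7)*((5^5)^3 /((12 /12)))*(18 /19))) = -45 /2+ 931*sqrt(210) /12359619140625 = -22.50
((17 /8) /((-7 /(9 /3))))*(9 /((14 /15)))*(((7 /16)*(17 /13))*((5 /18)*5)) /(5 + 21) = -325125 /1211392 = -0.27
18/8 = 9/4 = 2.25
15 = 15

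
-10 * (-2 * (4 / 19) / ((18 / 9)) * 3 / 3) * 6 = 240 / 19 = 12.63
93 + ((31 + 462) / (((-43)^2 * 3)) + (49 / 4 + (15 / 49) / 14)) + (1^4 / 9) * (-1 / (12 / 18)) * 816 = -233179577 / 7610484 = -30.64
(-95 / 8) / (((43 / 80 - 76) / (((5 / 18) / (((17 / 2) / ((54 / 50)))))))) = 570 / 102629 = 0.01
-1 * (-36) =36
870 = 870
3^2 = 9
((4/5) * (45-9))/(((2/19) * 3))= 456/5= 91.20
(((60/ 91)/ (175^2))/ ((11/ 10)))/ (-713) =-24/ 874298425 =-0.00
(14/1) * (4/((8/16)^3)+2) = 476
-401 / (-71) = 401 / 71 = 5.65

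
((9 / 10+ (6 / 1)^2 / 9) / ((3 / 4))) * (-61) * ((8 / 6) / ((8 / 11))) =-32879 / 45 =-730.64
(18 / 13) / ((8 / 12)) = 27 / 13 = 2.08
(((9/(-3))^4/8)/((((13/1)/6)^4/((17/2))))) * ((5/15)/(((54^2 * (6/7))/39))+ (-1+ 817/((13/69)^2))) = 3470646752457/38614472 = 89879.43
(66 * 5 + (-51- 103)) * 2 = 352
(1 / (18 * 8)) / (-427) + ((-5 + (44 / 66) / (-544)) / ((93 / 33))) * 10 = -575054237 / 32404176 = -17.75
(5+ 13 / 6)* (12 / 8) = 43 / 4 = 10.75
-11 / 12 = -0.92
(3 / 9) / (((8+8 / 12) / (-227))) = -227 / 26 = -8.73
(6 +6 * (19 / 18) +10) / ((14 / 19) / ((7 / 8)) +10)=2.06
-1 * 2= -2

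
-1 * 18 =-18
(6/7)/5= 6/35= 0.17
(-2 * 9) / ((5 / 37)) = -666 / 5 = -133.20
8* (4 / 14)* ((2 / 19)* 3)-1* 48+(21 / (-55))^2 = -18962547 / 402325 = -47.13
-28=-28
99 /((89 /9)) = 891 /89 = 10.01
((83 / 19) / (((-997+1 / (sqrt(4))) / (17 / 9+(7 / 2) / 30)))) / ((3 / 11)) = -17347 / 538110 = -0.03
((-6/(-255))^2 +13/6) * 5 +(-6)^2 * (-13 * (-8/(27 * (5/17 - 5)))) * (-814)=69350471/2890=23996.70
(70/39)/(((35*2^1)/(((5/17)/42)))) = 5/27846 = 0.00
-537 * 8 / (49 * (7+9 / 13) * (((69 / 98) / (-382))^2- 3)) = 3.80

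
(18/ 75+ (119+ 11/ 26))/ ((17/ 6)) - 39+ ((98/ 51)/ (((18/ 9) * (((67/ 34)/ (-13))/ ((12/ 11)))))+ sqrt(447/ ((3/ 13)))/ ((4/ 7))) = -14986684/ 4071925+ 7 * sqrt(1937)/ 4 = 73.34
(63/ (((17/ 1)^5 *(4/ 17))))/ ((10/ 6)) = 189/ 1670420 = 0.00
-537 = -537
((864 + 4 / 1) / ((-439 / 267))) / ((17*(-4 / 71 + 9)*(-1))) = 16454676 / 4739005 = 3.47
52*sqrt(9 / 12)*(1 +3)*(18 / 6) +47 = 47 +312*sqrt(3) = 587.40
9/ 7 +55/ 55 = 16/ 7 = 2.29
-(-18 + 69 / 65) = 1101 / 65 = 16.94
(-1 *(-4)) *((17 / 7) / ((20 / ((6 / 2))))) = 51 / 35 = 1.46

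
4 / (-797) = -4 / 797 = -0.01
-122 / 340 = -61 / 170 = -0.36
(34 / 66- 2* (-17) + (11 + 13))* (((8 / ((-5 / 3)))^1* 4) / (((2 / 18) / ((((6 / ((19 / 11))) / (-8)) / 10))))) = 208548 / 475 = 439.05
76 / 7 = 10.86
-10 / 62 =-5 / 31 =-0.16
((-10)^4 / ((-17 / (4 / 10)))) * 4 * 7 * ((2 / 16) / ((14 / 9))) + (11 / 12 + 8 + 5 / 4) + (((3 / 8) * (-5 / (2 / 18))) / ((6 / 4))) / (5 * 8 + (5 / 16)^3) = -34073641 / 65586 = -519.53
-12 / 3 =-4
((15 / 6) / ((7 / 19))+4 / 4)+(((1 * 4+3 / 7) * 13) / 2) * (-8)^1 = -222.50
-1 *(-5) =5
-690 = -690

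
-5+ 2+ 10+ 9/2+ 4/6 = 12.17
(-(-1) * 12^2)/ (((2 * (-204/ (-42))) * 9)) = 28/ 17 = 1.65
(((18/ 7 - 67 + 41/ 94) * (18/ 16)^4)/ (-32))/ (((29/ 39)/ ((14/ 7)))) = 10774297053/ 1250557952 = 8.62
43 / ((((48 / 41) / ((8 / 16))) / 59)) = 104017 / 96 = 1083.51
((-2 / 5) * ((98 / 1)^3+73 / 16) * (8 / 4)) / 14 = -3011829 / 56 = -53782.66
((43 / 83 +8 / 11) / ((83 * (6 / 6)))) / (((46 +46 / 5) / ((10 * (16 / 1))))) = 75800 / 1742917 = 0.04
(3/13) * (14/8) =21/52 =0.40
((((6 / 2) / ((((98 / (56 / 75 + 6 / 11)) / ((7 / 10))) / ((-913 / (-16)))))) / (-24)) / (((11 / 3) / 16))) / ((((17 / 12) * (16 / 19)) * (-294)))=0.00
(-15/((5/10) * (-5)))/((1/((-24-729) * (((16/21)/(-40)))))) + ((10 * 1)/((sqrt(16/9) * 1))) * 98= 28737/35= 821.06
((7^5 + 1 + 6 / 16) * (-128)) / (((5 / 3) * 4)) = -1613604 / 5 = -322720.80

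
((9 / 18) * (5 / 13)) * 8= 20 / 13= 1.54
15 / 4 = 3.75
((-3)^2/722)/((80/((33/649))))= 27/3407840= 0.00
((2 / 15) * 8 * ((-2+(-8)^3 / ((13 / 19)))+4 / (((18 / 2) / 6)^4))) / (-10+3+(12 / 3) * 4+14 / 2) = -789242 / 15795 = -49.97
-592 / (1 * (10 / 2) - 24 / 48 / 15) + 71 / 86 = -1516781 / 12814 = -118.37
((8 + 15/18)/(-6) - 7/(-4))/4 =5/72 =0.07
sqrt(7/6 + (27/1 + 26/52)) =sqrt(258)/3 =5.35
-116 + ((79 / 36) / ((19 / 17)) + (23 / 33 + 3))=-830195 / 7524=-110.34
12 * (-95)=-1140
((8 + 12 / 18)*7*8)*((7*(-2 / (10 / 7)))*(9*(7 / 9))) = -499408 / 15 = -33293.87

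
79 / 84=0.94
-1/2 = -0.50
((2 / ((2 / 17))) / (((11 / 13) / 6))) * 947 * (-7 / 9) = -2930018 / 33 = -88788.42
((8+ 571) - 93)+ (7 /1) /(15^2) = 109357 /225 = 486.03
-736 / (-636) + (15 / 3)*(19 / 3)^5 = 656181139 / 12879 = 50949.70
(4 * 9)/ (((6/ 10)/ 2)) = 120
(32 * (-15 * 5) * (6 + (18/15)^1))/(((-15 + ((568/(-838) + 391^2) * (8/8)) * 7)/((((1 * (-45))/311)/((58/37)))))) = 0.00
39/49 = 0.80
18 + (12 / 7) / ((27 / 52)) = 1342 / 63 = 21.30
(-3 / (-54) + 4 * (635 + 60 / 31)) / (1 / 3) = 1421671 / 186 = 7643.39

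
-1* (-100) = 100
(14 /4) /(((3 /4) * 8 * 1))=7 /12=0.58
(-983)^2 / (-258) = -966289 / 258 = -3745.31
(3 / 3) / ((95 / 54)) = 54 / 95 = 0.57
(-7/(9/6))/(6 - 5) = -14/3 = -4.67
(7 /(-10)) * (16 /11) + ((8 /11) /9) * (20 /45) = -4376 /4455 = -0.98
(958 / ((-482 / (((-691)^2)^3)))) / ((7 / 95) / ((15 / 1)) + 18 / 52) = -1931932773546758207044950 / 3134687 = -616308031247380745.52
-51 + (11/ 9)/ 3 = -50.59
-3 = -3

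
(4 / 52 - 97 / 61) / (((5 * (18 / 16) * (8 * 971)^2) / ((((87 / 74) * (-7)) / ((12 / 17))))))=17255 / 331966773372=0.00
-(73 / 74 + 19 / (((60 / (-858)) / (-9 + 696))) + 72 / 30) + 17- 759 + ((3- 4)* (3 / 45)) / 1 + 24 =103194728 / 555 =185936.45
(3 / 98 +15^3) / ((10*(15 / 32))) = 882008 / 1225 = 720.01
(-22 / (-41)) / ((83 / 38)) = 836 / 3403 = 0.25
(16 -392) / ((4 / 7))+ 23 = -635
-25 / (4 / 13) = -325 / 4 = -81.25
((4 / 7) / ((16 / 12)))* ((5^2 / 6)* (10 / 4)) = 125 / 28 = 4.46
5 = 5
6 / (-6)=-1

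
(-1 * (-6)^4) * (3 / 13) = -3888 / 13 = -299.08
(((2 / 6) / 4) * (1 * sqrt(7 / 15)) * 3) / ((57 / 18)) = sqrt(105) / 190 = 0.05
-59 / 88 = -0.67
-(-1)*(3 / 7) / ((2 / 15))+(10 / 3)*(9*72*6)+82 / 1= 182633 / 14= 13045.21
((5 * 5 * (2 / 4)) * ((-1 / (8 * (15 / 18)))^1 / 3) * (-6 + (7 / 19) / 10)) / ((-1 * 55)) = -103 / 1520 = -0.07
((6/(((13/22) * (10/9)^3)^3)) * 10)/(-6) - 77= -2630269170859/27462500000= -95.78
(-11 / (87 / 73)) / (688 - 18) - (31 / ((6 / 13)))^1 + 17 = -487503 / 9715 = -50.18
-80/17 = -4.71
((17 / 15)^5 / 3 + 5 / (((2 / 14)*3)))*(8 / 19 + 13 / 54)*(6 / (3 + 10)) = 1000559462 / 266540625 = 3.75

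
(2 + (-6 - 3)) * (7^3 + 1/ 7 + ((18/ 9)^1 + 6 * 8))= -2752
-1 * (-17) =17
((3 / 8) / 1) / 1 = 0.38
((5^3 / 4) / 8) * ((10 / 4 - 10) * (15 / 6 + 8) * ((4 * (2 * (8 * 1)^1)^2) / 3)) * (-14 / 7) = 210000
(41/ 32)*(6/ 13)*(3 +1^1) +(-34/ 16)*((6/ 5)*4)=-2037/ 260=-7.83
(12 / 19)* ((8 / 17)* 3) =288 / 323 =0.89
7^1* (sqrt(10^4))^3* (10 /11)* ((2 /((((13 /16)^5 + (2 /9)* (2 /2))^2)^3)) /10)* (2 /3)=6593125049540693779844139860609501616930816000000 /284712115463160664336634945166024845286371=23157163.65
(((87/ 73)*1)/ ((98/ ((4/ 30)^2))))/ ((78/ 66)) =638/ 3487575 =0.00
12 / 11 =1.09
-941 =-941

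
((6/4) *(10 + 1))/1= 33/2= 16.50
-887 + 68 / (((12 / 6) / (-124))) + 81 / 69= -117342 / 23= -5101.83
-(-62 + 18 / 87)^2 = -3211264 / 841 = -3818.39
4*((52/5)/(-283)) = -0.15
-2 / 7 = -0.29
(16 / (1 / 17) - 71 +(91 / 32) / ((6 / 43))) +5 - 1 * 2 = 224.38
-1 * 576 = -576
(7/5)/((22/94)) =329/55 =5.98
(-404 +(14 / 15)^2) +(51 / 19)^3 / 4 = -2458708469 / 6173100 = -398.29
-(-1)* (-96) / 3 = -32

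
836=836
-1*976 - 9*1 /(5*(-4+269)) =-976.01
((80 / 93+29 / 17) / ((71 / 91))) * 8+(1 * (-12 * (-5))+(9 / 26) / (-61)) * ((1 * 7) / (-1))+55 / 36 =-418855975451 / 1068180516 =-392.12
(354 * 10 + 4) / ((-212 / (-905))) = 801830 / 53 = 15128.87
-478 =-478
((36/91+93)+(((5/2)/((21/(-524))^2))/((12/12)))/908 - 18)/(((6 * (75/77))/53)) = 58504103053/83660850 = 699.30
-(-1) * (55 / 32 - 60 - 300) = -11465 / 32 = -358.28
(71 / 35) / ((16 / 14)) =71 / 40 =1.78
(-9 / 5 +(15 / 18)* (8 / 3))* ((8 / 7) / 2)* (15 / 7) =76 / 147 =0.52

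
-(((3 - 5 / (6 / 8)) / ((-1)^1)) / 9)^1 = -11 / 27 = -0.41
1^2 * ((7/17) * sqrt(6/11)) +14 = 7 * sqrt(66)/187 +14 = 14.30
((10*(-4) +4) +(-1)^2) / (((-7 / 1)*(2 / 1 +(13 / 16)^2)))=1280 / 681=1.88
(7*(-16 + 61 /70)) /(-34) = 1059 /340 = 3.11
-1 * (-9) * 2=18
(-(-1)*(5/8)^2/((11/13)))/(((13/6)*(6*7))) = 25/4928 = 0.01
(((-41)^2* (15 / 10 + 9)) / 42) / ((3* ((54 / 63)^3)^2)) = 197767969 / 559872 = 353.24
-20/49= -0.41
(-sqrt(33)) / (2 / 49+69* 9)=-0.01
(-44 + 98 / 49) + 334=292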